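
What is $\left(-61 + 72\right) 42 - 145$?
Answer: $317$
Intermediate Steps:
$\left(-61 + 72\right) 42 - 145 = 11 \cdot 42 - 145 = 462 - 145 = 317$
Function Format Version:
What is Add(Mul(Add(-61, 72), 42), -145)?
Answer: 317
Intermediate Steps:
Add(Mul(Add(-61, 72), 42), -145) = Add(Mul(11, 42), -145) = Add(462, -145) = 317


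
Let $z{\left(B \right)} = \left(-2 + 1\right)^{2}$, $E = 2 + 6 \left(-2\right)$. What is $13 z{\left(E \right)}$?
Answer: $13$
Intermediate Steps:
$E = -10$ ($E = 2 - 12 = -10$)
$z{\left(B \right)} = 1$ ($z{\left(B \right)} = \left(-1\right)^{2} = 1$)
$13 z{\left(E \right)} = 13 \cdot 1 = 13$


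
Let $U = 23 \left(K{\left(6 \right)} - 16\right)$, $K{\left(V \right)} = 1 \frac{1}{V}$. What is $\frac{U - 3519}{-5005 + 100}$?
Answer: $\frac{23299}{29430} \approx 0.79168$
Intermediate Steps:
$K{\left(V \right)} = \frac{1}{V}$
$U = - \frac{2185}{6}$ ($U = 23 \left(\frac{1}{6} - 16\right) = 23 \left(- \frac{95}{6}\right) = - \frac{2185}{6} \approx -364.17$)
$\frac{U - 3519}{-5005 + 100} = \frac{- \frac{2185}{6} - 3519}{-5005 + 100} = - \frac{23299}{6 \left(-4905\right)} = \left(- \frac{23299}{6}\right) \left(- \frac{1}{4905}\right) = \frac{23299}{29430}$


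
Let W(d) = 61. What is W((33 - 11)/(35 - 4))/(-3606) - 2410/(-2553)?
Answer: 948303/1022902 ≈ 0.92707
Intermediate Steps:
W((33 - 11)/(35 - 4))/(-3606) - 2410/(-2553) = 61/(-3606) - 2410/(-2553) = 61*(-1/3606) - 2410*(-1/2553) = -61/3606 + 2410/2553 = 948303/1022902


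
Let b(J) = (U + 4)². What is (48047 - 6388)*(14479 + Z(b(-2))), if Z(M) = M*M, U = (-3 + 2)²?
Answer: 629217536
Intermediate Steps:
U = 1 (U = (-1)² = 1)
b(J) = 25 (b(J) = (1 + 4)² = 5² = 25)
Z(M) = M²
(48047 - 6388)*(14479 + Z(b(-2))) = (48047 - 6388)*(14479 + 25²) = 41659*(14479 + 625) = 41659*15104 = 629217536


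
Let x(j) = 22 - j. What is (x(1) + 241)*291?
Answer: 76242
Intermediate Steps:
(x(1) + 241)*291 = ((22 - 1*1) + 241)*291 = ((22 - 1) + 241)*291 = (21 + 241)*291 = 262*291 = 76242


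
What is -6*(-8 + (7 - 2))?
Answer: 18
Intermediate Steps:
-6*(-8 + (7 - 2)) = -6*(-8 + 5) = -6*(-3) = 18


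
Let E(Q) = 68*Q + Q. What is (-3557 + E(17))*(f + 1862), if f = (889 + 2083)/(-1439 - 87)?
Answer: -3383420480/763 ≈ -4.4344e+6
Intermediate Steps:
E(Q) = 69*Q
f = -1486/763 (f = 2972/(-1526) = 2972*(-1/1526) = -1486/763 ≈ -1.9476)
(-3557 + E(17))*(f + 1862) = (-3557 + 69*17)*(-1486/763 + 1862) = (-3557 + 1173)*(1419220/763) = -2384*1419220/763 = -3383420480/763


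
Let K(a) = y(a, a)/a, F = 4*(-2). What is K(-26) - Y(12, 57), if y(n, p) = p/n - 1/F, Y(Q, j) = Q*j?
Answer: -142281/208 ≈ -684.04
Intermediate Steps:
F = -8
y(n, p) = ⅛ + p/n (y(n, p) = p/n - 1/(-8) = p/n - 1*(-⅛) = p/n + ⅛ = ⅛ + p/n)
K(a) = 9/(8*a) (K(a) = ((a + a/8)/a)/a = ((9*a/8)/a)/a = 9/(8*a))
K(-26) - Y(12, 57) = (9/8)/(-26) - 12*57 = (9/8)*(-1/26) - 1*684 = -9/208 - 684 = -142281/208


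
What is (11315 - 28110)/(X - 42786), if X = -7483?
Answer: 16795/50269 ≈ 0.33410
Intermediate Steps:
(11315 - 28110)/(X - 42786) = (11315 - 28110)/(-7483 - 42786) = -16795/(-50269) = -16795*(-1/50269) = 16795/50269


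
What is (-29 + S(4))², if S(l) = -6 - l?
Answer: 1521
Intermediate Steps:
(-29 + S(4))² = (-29 + (-6 - 1*4))² = (-29 + (-6 - 4))² = (-29 - 10)² = (-39)² = 1521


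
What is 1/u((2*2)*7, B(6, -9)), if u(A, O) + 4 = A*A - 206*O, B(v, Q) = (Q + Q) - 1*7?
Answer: 1/5930 ≈ 0.00016863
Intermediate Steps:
B(v, Q) = -7 + 2*Q (B(v, Q) = 2*Q - 7 = -7 + 2*Q)
u(A, O) = -4 + A² - 206*O (u(A, O) = -4 + (A*A - 206*O) = -4 + (A² - 206*O) = -4 + A² - 206*O)
1/u((2*2)*7, B(6, -9)) = 1/(-4 + ((2*2)*7)² - 206*(-7 + 2*(-9))) = 1/(-4 + (4*7)² - 206*(-7 - 18)) = 1/(-4 + 28² - 206*(-25)) = 1/(-4 + 784 + 5150) = 1/5930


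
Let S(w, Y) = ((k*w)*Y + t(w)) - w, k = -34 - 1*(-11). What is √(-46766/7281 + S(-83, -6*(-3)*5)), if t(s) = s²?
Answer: 4*√65815435349/2427 ≈ 422.82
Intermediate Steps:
k = -23 (k = -34 + 11 = -23)
S(w, Y) = w² - w - 23*Y*w (S(w, Y) = ((-23*w)*Y + w²) - w = (-23*Y*w + w²) - w = (w² - 23*Y*w) - w = w² - w - 23*Y*w)
√(-46766/7281 + S(-83, -6*(-3)*5)) = √(-46766/7281 - 83*(-1 - 83 - 23*(-6*(-3))*5)) = √(-46766*1/7281 - 83*(-1 - 83 - 414*5)) = √(-46766/7281 - 83*(-1 - 83 - 23*90)) = √(-46766/7281 - 83*(-1 - 83 - 2070)) = √(-46766/7281 - 83*(-2154)) = √(-46766/7281 + 178782) = √(1301664976/7281) = 4*√65815435349/2427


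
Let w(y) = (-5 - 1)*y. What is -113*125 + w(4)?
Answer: -14149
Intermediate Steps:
w(y) = -6*y
-113*125 + w(4) = -113*125 - 6*4 = -14125 - 24 = -14149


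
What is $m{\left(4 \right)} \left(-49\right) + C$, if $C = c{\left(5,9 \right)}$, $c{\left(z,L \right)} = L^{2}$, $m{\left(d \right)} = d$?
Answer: $-115$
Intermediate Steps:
$C = 81$ ($C = 9^{2} = 81$)
$m{\left(4 \right)} \left(-49\right) + C = 4 \left(-49\right) + 81 = -196 + 81 = -115$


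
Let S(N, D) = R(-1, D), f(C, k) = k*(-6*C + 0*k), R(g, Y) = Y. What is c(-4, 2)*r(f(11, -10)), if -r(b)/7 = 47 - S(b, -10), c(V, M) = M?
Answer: -798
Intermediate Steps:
f(C, k) = -6*C*k (f(C, k) = k*(-6*C + 0) = k*(-6*C) = -6*C*k)
S(N, D) = D
r(b) = -399 (r(b) = -7*(47 - 1*(-10)) = -7*(47 + 10) = -7*57 = -399)
c(-4, 2)*r(f(11, -10)) = 2*(-399) = -798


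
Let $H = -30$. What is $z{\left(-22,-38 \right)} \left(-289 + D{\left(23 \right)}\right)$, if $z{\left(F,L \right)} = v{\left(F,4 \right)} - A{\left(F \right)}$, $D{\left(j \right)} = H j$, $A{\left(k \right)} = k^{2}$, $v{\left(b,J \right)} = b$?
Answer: $495374$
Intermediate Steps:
$D{\left(j \right)} = - 30 j$
$z{\left(F,L \right)} = F - F^{2}$
$z{\left(-22,-38 \right)} \left(-289 + D{\left(23 \right)}\right) = - 22 \left(1 - -22\right) \left(-289 - 690\right) = - 22 \left(1 + 22\right) \left(-289 - 690\right) = \left(-22\right) 23 \left(-979\right) = \left(-506\right) \left(-979\right) = 495374$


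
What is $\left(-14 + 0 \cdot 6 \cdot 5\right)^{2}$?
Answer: $196$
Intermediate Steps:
$\left(-14 + 0 \cdot 6 \cdot 5\right)^{2} = \left(-14 + 0 \cdot 5\right)^{2} = \left(-14 + 0\right)^{2} = \left(-14\right)^{2} = 196$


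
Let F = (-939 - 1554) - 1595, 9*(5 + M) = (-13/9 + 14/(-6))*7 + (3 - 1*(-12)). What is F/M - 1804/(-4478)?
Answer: 185463452/284353 ≈ 652.23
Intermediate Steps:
M = -508/81 (M = -5 + ((-13/9 + 14/(-6))*7 + (3 - 1*(-12)))/9 = -5 + ((-13*1/9 + 14*(-1/6))*7 + (3 + 12))/9 = -5 + ((-13/9 - 7/3)*7 + 15)/9 = -5 + (-34/9*7 + 15)/9 = -5 + (-238/9 + 15)/9 = -5 + (1/9)*(-103/9) = -5 - 103/81 = -508/81 ≈ -6.2716)
F = -4088 (F = -2493 - 1595 = -4088)
F/M - 1804/(-4478) = -4088/(-508/81) - 1804/(-4478) = -4088*(-81/508) - 1804*(-1/4478) = 82782/127 + 902/2239 = 185463452/284353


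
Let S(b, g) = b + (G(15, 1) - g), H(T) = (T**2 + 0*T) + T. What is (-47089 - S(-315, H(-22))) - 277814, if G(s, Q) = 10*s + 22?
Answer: -324298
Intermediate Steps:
G(s, Q) = 22 + 10*s
H(T) = T + T**2 (H(T) = (T**2 + 0) + T = T**2 + T = T + T**2)
S(b, g) = 172 + b - g (S(b, g) = b + ((22 + 10*15) - g) = b + ((22 + 150) - g) = b + (172 - g) = 172 + b - g)
(-47089 - S(-315, H(-22))) - 277814 = (-47089 - (172 - 315 - (-22)*(1 - 22))) - 277814 = (-47089 - (172 - 315 - (-22)*(-21))) - 277814 = (-47089 - (172 - 315 - 1*462)) - 277814 = (-47089 - (172 - 315 - 462)) - 277814 = (-47089 - 1*(-605)) - 277814 = (-47089 + 605) - 277814 = -46484 - 277814 = -324298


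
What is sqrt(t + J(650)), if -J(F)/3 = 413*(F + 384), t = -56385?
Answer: I*sqrt(1337511) ≈ 1156.5*I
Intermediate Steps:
J(F) = -475776 - 1239*F (J(F) = -1239*(F + 384) = -1239*(384 + F) = -3*(158592 + 413*F) = -475776 - 1239*F)
sqrt(t + J(650)) = sqrt(-56385 + (-475776 - 1239*650)) = sqrt(-56385 + (-475776 - 805350)) = sqrt(-56385 - 1281126) = sqrt(-1337511) = I*sqrt(1337511)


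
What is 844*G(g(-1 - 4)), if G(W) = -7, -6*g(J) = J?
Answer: -5908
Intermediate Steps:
g(J) = -J/6
844*G(g(-1 - 4)) = 844*(-7) = -5908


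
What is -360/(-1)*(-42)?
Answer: -15120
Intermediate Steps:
-360/(-1)*(-42) = -360*(-1)*(-42) = -18*(-20)*(-42) = 360*(-42) = -15120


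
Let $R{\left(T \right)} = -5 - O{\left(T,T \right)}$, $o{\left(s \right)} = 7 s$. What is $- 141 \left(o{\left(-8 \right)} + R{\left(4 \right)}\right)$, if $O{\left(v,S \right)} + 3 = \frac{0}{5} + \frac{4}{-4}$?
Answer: $8037$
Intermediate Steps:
$O{\left(v,S \right)} = -4$ ($O{\left(v,S \right)} = -3 + \left(\frac{0}{5} + \frac{4}{-4}\right) = -3 + \left(0 \cdot \frac{1}{5} + 4 \left(- \frac{1}{4}\right)\right) = -3 + \left(0 - 1\right) = -3 - 1 = -4$)
$R{\left(T \right)} = -1$ ($R{\left(T \right)} = -5 - -4 = -5 + 4 = -1$)
$- 141 \left(o{\left(-8 \right)} + R{\left(4 \right)}\right) = - 141 \left(7 \left(-8\right) - 1\right) = - 141 \left(-56 - 1\right) = \left(-141\right) \left(-57\right) = 8037$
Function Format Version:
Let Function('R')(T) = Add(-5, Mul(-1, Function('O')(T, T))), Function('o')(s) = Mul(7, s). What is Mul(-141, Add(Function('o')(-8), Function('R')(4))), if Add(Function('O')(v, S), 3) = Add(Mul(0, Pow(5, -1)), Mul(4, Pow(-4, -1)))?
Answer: 8037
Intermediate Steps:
Function('O')(v, S) = -4 (Function('O')(v, S) = Add(-3, Add(Mul(0, Pow(5, -1)), Mul(4, Pow(-4, -1)))) = Add(-3, Add(Mul(0, Rational(1, 5)), Mul(4, Rational(-1, 4)))) = Add(-3, Add(0, -1)) = Add(-3, -1) = -4)
Function('R')(T) = -1 (Function('R')(T) = Add(-5, Mul(-1, -4)) = Add(-5, 4) = -1)
Mul(-141, Add(Function('o')(-8), Function('R')(4))) = Mul(-141, Add(Mul(7, -8), -1)) = Mul(-141, Add(-56, -1)) = Mul(-141, -57) = 8037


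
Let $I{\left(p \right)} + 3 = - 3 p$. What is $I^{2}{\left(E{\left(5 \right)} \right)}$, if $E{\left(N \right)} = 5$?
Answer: $324$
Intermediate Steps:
$I{\left(p \right)} = -3 - 3 p$
$I^{2}{\left(E{\left(5 \right)} \right)} = \left(-3 - 15\right)^{2} = \left(-18\right)^{2} = 324$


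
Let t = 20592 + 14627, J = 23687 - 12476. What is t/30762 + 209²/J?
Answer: 579518377/114957594 ≈ 5.0412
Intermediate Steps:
J = 11211
t = 35219
t/30762 + 209²/J = 35219/30762 + 209²/11211 = 35219*(1/30762) + 43681*(1/11211) = 35219/30762 + 43681/11211 = 579518377/114957594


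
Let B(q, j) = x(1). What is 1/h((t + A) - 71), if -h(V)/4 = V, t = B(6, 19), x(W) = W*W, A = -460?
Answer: 1/2120 ≈ 0.00047170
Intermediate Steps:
x(W) = W**2
B(q, j) = 1 (B(q, j) = 1**2 = 1)
t = 1
h(V) = -4*V
1/h((t + A) - 71) = 1/(-4*((1 - 460) - 71)) = 1/(-4*(-459 - 71)) = 1/(-4*(-530)) = 1/2120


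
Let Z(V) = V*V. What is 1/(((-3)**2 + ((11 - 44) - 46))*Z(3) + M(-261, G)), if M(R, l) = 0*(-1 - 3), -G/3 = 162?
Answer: -1/630 ≈ -0.0015873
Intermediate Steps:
G = -486 (G = -3*162 = -486)
Z(V) = V**2
M(R, l) = 0 (M(R, l) = 0*(-4) = 0)
1/(((-3)**2 + ((11 - 44) - 46))*Z(3) + M(-261, G)) = 1/(((-3)**2 + ((11 - 44) - 46))*3**2 + 0) = 1/((9 + (-33 - 46))*9 + 0) = 1/((9 - 79)*9 + 0) = 1/(-70*9 + 0) = 1/(-630 + 0) = 1/(-630) = -1/630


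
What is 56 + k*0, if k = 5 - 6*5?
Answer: 56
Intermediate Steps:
k = -25 (k = 5 - 30 = -25)
56 + k*0 = 56 - 25*0 = 56 + 0 = 56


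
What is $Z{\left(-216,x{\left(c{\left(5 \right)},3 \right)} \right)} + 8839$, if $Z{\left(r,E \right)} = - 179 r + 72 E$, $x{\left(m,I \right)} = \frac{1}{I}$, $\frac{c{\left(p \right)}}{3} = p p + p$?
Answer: $47527$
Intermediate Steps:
$c{\left(p \right)} = 3 p + 3 p^{2}$ ($c{\left(p \right)} = 3 \left(p p + p\right) = 3 \left(p^{2} + p\right) = 3 \left(p + p^{2}\right) = 3 p + 3 p^{2}$)
$Z{\left(-216,x{\left(c{\left(5 \right)},3 \right)} \right)} + 8839 = \left(\left(-179\right) \left(-216\right) + \frac{72}{3}\right) + 8839 = \left(38664 + 72 \cdot \frac{1}{3}\right) + 8839 = \left(38664 + 24\right) + 8839 = 38688 + 8839 = 47527$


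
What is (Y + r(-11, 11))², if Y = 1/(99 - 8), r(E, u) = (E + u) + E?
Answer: 1000000/8281 ≈ 120.76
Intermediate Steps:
r(E, u) = u + 2*E
Y = 1/91 ≈ 0.010989
(Y + r(-11, 11))² = (1/91 + (11 + 2*(-11)))² = (1/91 + (11 - 22))² = (1/91 - 11)² = (-1000/91)² = 1000000/8281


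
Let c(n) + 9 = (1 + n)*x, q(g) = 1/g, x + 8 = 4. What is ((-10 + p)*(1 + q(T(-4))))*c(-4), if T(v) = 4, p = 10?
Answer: 0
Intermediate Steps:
x = -4 (x = -8 + 4 = -4)
q(g) = 1/g
c(n) = -13 - 4*n (c(n) = -9 + (1 + n)*(-4) = -9 + (-4 - 4*n) = -13 - 4*n)
((-10 + p)*(1 + q(T(-4))))*c(-4) = ((-10 + 10)*(1 + 1/4))*(-13 - 4*(-4)) = (0*(1 + ¼))*(-13 + 16) = (0*(5/4))*3 = 0*3 = 0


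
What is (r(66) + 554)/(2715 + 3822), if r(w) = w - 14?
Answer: 202/2179 ≈ 0.092703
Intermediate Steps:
r(w) = -14 + w
(r(66) + 554)/(2715 + 3822) = ((-14 + 66) + 554)/(2715 + 3822) = (52 + 554)/6537 = 606*(1/6537) = 202/2179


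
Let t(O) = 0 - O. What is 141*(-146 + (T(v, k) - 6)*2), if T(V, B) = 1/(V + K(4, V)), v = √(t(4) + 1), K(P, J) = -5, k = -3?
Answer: -312597/14 - 141*I*√3/14 ≈ -22328.0 - 17.444*I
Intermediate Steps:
t(O) = -O
v = I*√3 (v = √(-1*4 + 1) = √(-4 + 1) = √(-3) = I*√3 ≈ 1.732*I)
T(V, B) = 1/(-5 + V) (T(V, B) = 1/(V - 5) = 1/(-5 + V))
141*(-146 + (T(v, k) - 6)*2) = 141*(-146 + (1/(-5 + I*√3) - 6)*2) = 141*(-146 + (-6 + 1/(-5 + I*√3))*2) = 141*(-146 + (-12 + 2/(-5 + I*√3))) = 141*(-158 + 2/(-5 + I*√3)) = -22278 + 282/(-5 + I*√3)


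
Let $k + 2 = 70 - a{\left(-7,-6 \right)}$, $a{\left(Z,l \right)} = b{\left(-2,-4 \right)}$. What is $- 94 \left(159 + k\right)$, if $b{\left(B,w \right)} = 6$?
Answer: $-20774$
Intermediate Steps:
$a{\left(Z,l \right)} = 6$
$k = 62$ ($k = -2 + \left(70 - 6\right) = -2 + 64 = 62$)
$- 94 \left(159 + k\right) = - 94 \left(159 + 62\right) = \left(-94\right) 221 = -20774$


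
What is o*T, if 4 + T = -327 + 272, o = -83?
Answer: 4897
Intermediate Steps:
T = -59 (T = -4 + (-327 + 272) = -4 - 55 = -59)
o*T = -83*(-59) = 4897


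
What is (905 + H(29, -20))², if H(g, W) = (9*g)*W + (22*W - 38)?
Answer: 22972849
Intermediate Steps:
H(g, W) = -38 + 22*W + 9*W*g (H(g, W) = 9*W*g + (-38 + 22*W) = -38 + 22*W + 9*W*g)
(905 + H(29, -20))² = (905 + (-38 + 22*(-20) + 9*(-20)*29))² = (905 + (-38 - 440 - 5220))² = (905 - 5698)² = (-4793)² = 22972849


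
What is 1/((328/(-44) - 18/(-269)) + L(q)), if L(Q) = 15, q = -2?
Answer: 2959/22525 ≈ 0.13137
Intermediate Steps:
1/((328/(-44) - 18/(-269)) + L(q)) = 1/((328/(-44) - 18/(-269)) + 15) = 1/((328*(-1/44) - 18*(-1/269)) + 15) = 1/((-82/11 + 18/269) + 15) = 1/(-21860/2959 + 15) = 1/(22525/2959) = 2959/22525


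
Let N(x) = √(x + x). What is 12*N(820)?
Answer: 24*√410 ≈ 485.96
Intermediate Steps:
N(x) = √2*√x (N(x) = √(2*x) = √2*√x)
12*N(820) = 12*(√2*√820) = 12*(√2*(2*√205)) = 12*(2*√410) = 24*√410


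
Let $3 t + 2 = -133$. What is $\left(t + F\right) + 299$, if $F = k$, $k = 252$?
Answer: $506$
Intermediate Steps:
$t = -45$ ($t = - \frac{2}{3} + \frac{1}{3} \left(-133\right) = - \frac{2}{3} - \frac{133}{3} = -45$)
$F = 252$
$\left(t + F\right) + 299 = \left(-45 + 252\right) + 299 = 207 + 299 = 506$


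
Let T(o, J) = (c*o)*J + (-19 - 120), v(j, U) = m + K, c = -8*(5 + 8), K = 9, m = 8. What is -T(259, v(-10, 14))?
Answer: 458051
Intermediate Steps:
c = -104 (c = -8*13 = -104)
v(j, U) = 17 (v(j, U) = 8 + 9 = 17)
T(o, J) = -139 - 104*J*o (T(o, J) = (-104*o)*J + (-19 - 120) = -104*J*o - 139 = -139 - 104*J*o)
-T(259, v(-10, 14)) = -(-139 - 104*17*259) = -(-139 - 457912) = -1*(-458051) = 458051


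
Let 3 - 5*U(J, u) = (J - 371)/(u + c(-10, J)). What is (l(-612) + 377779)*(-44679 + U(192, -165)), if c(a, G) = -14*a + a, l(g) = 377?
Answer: -2956763570244/175 ≈ -1.6896e+10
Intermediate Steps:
c(a, G) = -13*a
U(J, u) = ⅗ - (-371 + J)/(5*(130 + u)) (U(J, u) = ⅗ - (J - 371)/(5*(u - 13*(-10))) = ⅗ - (-371 + J)/(5*(u + 130)) = ⅗ - (-371 + J)/(5*(130 + u)))
(l(-612) + 377779)*(-44679 + U(192, -165)) = (377 + 377779)*(-44679 + (761 - 1*192 + 3*(-165))/(5*(130 - 165))) = 378156*(-44679 + (⅕)*(761 - 192 - 495)/(-35)) = 378156*(-44679 + (⅕)*(-1/35)*74) = 378156*(-44679 - 74/175) = 378156*(-7818899/175) = -2956763570244/175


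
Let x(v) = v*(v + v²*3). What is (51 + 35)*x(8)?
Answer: 137600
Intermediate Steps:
x(v) = v*(v + 3*v²)
(51 + 35)*x(8) = (51 + 35)*(8²*(1 + 3*8)) = 86*(64*(1 + 24)) = 86*(64*25) = 86*1600 = 137600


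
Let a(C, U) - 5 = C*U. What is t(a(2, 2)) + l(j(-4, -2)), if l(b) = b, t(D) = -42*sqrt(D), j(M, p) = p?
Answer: -128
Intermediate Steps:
a(C, U) = 5 + C*U
t(a(2, 2)) + l(j(-4, -2)) = -42*sqrt(5 + 2*2) - 2 = -42*sqrt(5 + 4) - 2 = -42*sqrt(9) - 2 = -42*3 - 2 = -126 - 2 = -128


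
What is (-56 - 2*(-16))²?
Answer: 576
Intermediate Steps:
(-56 - 2*(-16))² = (-56 + 32)² = (-24)² = 576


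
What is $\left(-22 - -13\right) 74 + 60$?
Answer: $-606$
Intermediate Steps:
$\left(-22 - -13\right) 74 + 60 = \left(-22 + 13\right) 74 + 60 = \left(-9\right) 74 + 60 = -666 + 60 = -606$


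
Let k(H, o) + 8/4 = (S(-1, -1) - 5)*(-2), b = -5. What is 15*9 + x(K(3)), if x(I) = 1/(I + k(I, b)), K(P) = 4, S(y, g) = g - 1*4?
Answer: 2971/22 ≈ 135.05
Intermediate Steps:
S(y, g) = -4 + g (S(y, g) = g - 4 = -4 + g)
k(H, o) = 18 (k(H, o) = -2 + ((-4 - 1) - 5)*(-2) = -2 + (-5 - 5)*(-2) = -2 - 10*(-2) = -2 + 20 = 18)
x(I) = 1/(18 + I) (x(I) = 1/(I + 18) = 1/(18 + I))
15*9 + x(K(3)) = 15*9 + 1/(18 + 4) = 135 + 1/22 = 2971/22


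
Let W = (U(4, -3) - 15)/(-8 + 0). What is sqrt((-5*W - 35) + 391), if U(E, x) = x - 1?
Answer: sqrt(5506)/4 ≈ 18.551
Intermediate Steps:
U(E, x) = -1 + x
W = 19/8 (W = ((-1 - 3) - 15)/(-8 + 0) = (-4 - 15)/(-8) = -19*(-1/8) = 19/8 ≈ 2.3750)
sqrt((-5*W - 35) + 391) = sqrt((-5*19/8 - 35) + 391) = sqrt((-95/8 - 35) + 391) = sqrt(-375/8 + 391) = sqrt(2753/8) = sqrt(5506)/4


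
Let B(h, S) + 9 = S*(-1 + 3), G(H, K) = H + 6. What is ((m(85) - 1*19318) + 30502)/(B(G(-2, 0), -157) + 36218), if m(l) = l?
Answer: 11269/35895 ≈ 0.31394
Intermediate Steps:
G(H, K) = 6 + H
B(h, S) = -9 + 2*S (B(h, S) = -9 + S*(-1 + 3) = -9 + S*2 = -9 + 2*S)
((m(85) - 1*19318) + 30502)/(B(G(-2, 0), -157) + 36218) = ((85 - 1*19318) + 30502)/((-9 + 2*(-157)) + 36218) = ((85 - 19318) + 30502)/((-9 - 314) + 36218) = (-19233 + 30502)/(-323 + 36218) = 11269/35895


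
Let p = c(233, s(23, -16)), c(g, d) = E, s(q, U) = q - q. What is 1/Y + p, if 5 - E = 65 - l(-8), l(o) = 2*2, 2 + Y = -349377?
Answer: -19565225/349379 ≈ -56.000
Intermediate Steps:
Y = -349379 (Y = -2 - 349377 = -349379)
l(o) = 4
E = -56 (E = 5 - (65 - 1*4) = 5 - (65 - 4) = 5 - 1*61 = 5 - 61 = -56)
s(q, U) = 0
c(g, d) = -56
p = -56
1/Y + p = 1/(-349379) - 56 = -1/349379 - 56 = -19565225/349379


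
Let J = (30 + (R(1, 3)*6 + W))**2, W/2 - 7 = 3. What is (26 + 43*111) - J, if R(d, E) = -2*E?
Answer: 4603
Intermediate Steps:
W = 20 (W = 14 + 2*3 = 14 + 6 = 20)
J = 196 (J = (30 + (-2*3*6 + 20))**2 = (30 + (-6*6 + 20))**2 = (30 + (-36 + 20))**2 = (30 - 16)**2 = 14**2 = 196)
(26 + 43*111) - J = (26 + 43*111) - 1*196 = (26 + 4773) - 196 = 4799 - 196 = 4603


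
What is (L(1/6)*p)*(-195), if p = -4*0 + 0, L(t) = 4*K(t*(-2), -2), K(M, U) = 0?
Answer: 0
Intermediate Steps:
L(t) = 0 (L(t) = 4*0 = 0)
p = 0 (p = 0 + 0 = 0)
(L(1/6)*p)*(-195) = (0*0)*(-195) = 0*(-195) = 0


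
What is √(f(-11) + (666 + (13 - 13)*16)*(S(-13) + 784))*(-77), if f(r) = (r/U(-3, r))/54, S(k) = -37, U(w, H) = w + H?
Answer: -11*√7898341983/18 ≈ -54311.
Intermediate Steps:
U(w, H) = H + w
f(r) = r/(54*(-3 + r)) (f(r) = (r/(r - 3))/54 = (r/(-3 + r))*(1/54) = r/(54*(-3 + r)))
√(f(-11) + (666 + (13 - 13)*16)*(S(-13) + 784))*(-77) = √((1/54)*(-11)/(-3 - 11) + (666 + (13 - 13)*16)*(-37 + 784))*(-77) = √((1/54)*(-11)/(-14) + (666 + 0*16)*747)*(-77) = √((1/54)*(-11)*(-1/14) + (666 + 0)*747)*(-77) = √(11/756 + 666*747)*(-77) = √(11/756 + 497502)*(-77) = √(376111523/756)*(-77) = (√7898341983/126)*(-77) = -11*√7898341983/18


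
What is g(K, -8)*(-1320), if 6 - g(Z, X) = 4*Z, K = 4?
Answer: 13200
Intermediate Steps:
g(Z, X) = 6 - 4*Z
g(K, -8)*(-1320) = (6 - 4*4)*(-1320) = (6 - 16)*(-1320) = -10*(-1320) = 13200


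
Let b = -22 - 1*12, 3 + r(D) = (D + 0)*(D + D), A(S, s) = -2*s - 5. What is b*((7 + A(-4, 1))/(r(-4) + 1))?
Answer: 0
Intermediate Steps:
A(S, s) = -5 - 2*s
r(D) = -3 + 2*D² (r(D) = -3 + (D + 0)*(D + D) = -3 + D*(2*D) = -3 + 2*D²)
b = -34 (b = -22 - 12 = -34)
b*((7 + A(-4, 1))/(r(-4) + 1)) = -34*(7 + (-5 - 2*1))/((-3 + 2*(-4)²) + 1) = -34*(7 + (-5 - 2))/((-3 + 2*16) + 1) = -34*(7 - 7)/((-3 + 32) + 1) = -0/(29 + 1) = -0/30 = -34*0 = 0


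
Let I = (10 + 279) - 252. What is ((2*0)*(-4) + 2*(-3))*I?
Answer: -222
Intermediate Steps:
I = 37 (I = 289 - 252 = 37)
((2*0)*(-4) + 2*(-3))*I = ((2*0)*(-4) + 2*(-3))*37 = (0*(-4) - 6)*37 = (0 - 6)*37 = -6*37 = -222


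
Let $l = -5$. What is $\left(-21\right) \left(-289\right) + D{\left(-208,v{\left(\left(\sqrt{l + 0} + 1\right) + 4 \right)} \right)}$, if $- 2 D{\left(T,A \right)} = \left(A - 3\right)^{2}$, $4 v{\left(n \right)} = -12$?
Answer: $6051$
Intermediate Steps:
$v{\left(n \right)} = -3$ ($v{\left(n \right)} = \frac{1}{4} \left(-12\right) = -3$)
$D{\left(T,A \right)} = - \frac{\left(-3 + A\right)^{2}}{2}$ ($D{\left(T,A \right)} = - \frac{\left(A - 3\right)^{2}}{2} = - \frac{\left(-3 + A\right)^{2}}{2}$)
$\left(-21\right) \left(-289\right) + D{\left(-208,v{\left(\left(\sqrt{l + 0} + 1\right) + 4 \right)} \right)} = \left(-21\right) \left(-289\right) - \frac{\left(-3 - 3\right)^{2}}{2} = 6069 - \frac{\left(-6\right)^{2}}{2} = 6069 - 18 = 6051$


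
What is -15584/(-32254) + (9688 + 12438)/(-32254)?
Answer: -3271/16127 ≈ -0.20283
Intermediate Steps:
-15584/(-32254) + (9688 + 12438)/(-32254) = -15584*(-1/32254) + 22126*(-1/32254) = 7792/16127 - 11063/16127 = -3271/16127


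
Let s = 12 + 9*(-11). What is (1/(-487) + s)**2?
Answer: 1795216900/237169 ≈ 7569.4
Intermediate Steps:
s = -87 (s = 12 - 99 = -87)
(1/(-487) + s)**2 = (1/(-487) - 87)**2 = (-1/487 - 87)**2 = (-42370/487)**2 = 1795216900/237169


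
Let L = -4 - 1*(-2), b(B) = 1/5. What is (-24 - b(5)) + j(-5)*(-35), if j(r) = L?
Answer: 229/5 ≈ 45.800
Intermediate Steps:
b(B) = ⅕
L = -2 (L = -4 + 2 = -2)
j(r) = -2
(-24 - b(5)) + j(-5)*(-35) = (-24 - 1*⅕) - 2*(-35) = (-24 - ⅕) + 70 = -121/5 + 70 = 229/5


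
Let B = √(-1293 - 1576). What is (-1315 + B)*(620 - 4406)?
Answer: 4978590 - 3786*I*√2869 ≈ 4.9786e+6 - 2.0279e+5*I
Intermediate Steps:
B = I*√2869 (B = √(-2869) = I*√2869 ≈ 53.563*I)
(-1315 + B)*(620 - 4406) = (-1315 + I*√2869)*(620 - 4406) = (-1315 + I*√2869)*(-3786) = 4978590 - 3786*I*√2869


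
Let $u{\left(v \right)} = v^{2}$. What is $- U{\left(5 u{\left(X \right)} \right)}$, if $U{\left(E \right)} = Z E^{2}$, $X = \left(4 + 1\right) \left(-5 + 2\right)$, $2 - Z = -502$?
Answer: $-637875000$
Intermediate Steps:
$Z = 504$ ($Z = 2 - -502 = 2 + 502 = 504$)
$X = -15$ ($X = 5 \left(-3\right) = -15$)
$U{\left(E \right)} = 504 E^{2}$
$- U{\left(5 u{\left(X \right)} \right)} = - 504 \left(5 \left(-15\right)^{2}\right)^{2} = - 504 \left(5 \cdot 225\right)^{2} = - 504 \cdot 1125^{2} = - 504 \cdot 1265625 = \left(-1\right) 637875000 = -637875000$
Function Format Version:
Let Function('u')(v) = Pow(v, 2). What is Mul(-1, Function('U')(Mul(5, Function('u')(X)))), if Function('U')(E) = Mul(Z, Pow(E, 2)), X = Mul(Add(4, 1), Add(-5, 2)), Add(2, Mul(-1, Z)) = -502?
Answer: -637875000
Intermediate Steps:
Z = 504 (Z = Add(2, Mul(-1, -502)) = Add(2, 502) = 504)
X = -15 (X = Mul(5, -3) = -15)
Function('U')(E) = Mul(504, Pow(E, 2))
Mul(-1, Function('U')(Mul(5, Function('u')(X)))) = Mul(-1, Mul(504, Pow(Mul(5, Pow(-15, 2)), 2))) = Mul(-1, Mul(504, Pow(Mul(5, 225), 2))) = Mul(-1, Mul(504, Pow(1125, 2))) = Mul(-1, Mul(504, 1265625)) = Mul(-1, 637875000) = -637875000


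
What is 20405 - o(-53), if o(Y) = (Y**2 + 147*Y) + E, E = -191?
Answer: 25578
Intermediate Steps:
o(Y) = -191 + Y**2 + 147*Y (o(Y) = (Y**2 + 147*Y) - 191 = -191 + Y**2 + 147*Y)
20405 - o(-53) = 20405 - (-191 + (-53)**2 + 147*(-53)) = 20405 - (-191 + 2809 - 7791) = 20405 - 1*(-5173) = 20405 + 5173 = 25578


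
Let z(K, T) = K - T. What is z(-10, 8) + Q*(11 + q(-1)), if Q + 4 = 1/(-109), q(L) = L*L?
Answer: -7206/109 ≈ -66.110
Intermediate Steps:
q(L) = L**2
Q = -437/109 (Q = -4 + 1/(-109) = -4 - 1/109 = -437/109 ≈ -4.0092)
z(-10, 8) + Q*(11 + q(-1)) = (-10 - 1*8) - 437*(11 + (-1)**2)/109 = (-10 - 8) - 437*(11 + 1)/109 = -18 - 437/109*12 = -18 - 5244/109 = -7206/109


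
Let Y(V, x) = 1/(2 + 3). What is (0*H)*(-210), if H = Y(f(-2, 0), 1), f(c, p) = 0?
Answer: 0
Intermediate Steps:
Y(V, x) = 1/5
H = 1/5 ≈ 0.20000
(0*H)*(-210) = (0*(1/5))*(-210) = 0*(-210) = 0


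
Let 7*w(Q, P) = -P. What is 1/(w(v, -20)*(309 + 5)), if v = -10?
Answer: 7/6280 ≈ 0.0011146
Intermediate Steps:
w(Q, P) = -P/7 (w(Q, P) = (-P)/7 = -P/7)
1/(w(v, -20)*(309 + 5)) = 1/((-1/7*(-20))*(309 + 5)) = 1/((20/7)*314) = 1/(6280/7) = 7/6280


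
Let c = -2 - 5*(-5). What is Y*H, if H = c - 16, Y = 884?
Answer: 6188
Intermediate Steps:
c = 23 (c = -2 + 25 = 23)
H = 7 (H = 23 - 16 = 7)
Y*H = 884*7 = 6188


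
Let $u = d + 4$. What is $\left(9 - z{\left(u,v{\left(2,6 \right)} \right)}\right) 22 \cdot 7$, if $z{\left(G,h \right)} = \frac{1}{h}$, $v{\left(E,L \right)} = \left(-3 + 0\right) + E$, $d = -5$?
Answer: $1540$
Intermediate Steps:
$u = -1$ ($u = -5 + 4 = -1$)
$v{\left(E,L \right)} = -3 + E$
$\left(9 - z{\left(u,v{\left(2,6 \right)} \right)}\right) 22 \cdot 7 = \left(9 - \frac{1}{-3 + 2}\right) 22 \cdot 7 = \left(9 - \frac{1}{-1}\right) 22 \cdot 7 = \left(9 - -1\right) 22 \cdot 7 = \left(9 + 1\right) 22 \cdot 7 = 10 \cdot 22 \cdot 7 = 220 \cdot 7 = 1540$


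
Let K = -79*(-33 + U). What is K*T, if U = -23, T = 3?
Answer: 13272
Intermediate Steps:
K = 4424 (K = -79*(-33 - 23) = -79*(-56) = 4424)
K*T = 4424*3 = 13272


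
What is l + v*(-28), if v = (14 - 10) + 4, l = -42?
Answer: -266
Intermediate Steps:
v = 8 (v = 4 + 4 = 8)
l + v*(-28) = -42 + 8*(-28) = -42 - 224 = -266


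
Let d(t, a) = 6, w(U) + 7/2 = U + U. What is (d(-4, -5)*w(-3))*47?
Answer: -2679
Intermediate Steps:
w(U) = -7/2 + 2*U (w(U) = -7/2 + (U + U) = -7/2 + 2*U)
(d(-4, -5)*w(-3))*47 = (6*(-7/2 + 2*(-3)))*47 = (6*(-7/2 - 6))*47 = (6*(-19/2))*47 = -57*47 = -2679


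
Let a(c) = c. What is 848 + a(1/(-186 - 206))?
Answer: 332415/392 ≈ 848.00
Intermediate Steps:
848 + a(1/(-186 - 206)) = 848 + 1/(-186 - 206) = 848 + 1/(-392) = 848 - 1/392 = 332415/392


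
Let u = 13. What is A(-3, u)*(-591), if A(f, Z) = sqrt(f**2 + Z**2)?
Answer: -591*sqrt(178) ≈ -7884.9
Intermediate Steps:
A(f, Z) = sqrt(Z**2 + f**2)
A(-3, u)*(-591) = sqrt(13**2 + (-3)**2)*(-591) = sqrt(169 + 9)*(-591) = sqrt(178)*(-591) = -591*sqrt(178)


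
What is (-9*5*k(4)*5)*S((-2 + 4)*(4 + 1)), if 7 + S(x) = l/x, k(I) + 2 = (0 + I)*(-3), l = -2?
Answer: -22680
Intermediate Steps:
k(I) = -2 - 3*I (k(I) = -2 + (0 + I)*(-3) = -2 + I*(-3) = -2 - 3*I)
S(x) = -7 - 2/x
(-9*5*k(4)*5)*S((-2 + 4)*(4 + 1)) = (-9*5*(-2 - 3*4)*5)*(-7 - 2*1/((-2 + 4)*(4 + 1))) = (-9*5*(-2 - 12)*5)*(-7 - 2/(2*5)) = (-9*5*(-14)*5)*(-7 - 2/10) = (-(-630)*5)*(-7 - 2*⅒) = (-9*(-350))*(-7 - ⅕) = 3150*(-36/5) = -22680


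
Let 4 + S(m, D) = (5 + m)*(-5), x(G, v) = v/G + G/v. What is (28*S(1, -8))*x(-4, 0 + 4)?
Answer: 1904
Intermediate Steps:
x(G, v) = G/v + v/G
S(m, D) = -29 - 5*m (S(m, D) = -4 + (5 + m)*(-5) = -4 + (-25 - 5*m) = -29 - 5*m)
(28*S(1, -8))*x(-4, 0 + 4) = (28*(-29 - 5*1))*(-4/(0 + 4) + (0 + 4)/(-4)) = (28*(-29 - 5))*(-4/4 + 4*(-1/4)) = (28*(-34))*(-4*1/4 - 1) = -952*(-1 - 1) = -952*(-2) = 1904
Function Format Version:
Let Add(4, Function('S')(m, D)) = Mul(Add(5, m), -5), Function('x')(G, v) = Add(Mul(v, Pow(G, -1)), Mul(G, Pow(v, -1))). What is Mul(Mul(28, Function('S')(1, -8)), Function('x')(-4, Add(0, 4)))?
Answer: 1904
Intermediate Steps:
Function('x')(G, v) = Add(Mul(G, Pow(v, -1)), Mul(v, Pow(G, -1)))
Function('S')(m, D) = Add(-29, Mul(-5, m)) (Function('S')(m, D) = Add(-4, Mul(Add(5, m), -5)) = Add(-4, Add(-25, Mul(-5, m))) = Add(-29, Mul(-5, m)))
Mul(Mul(28, Function('S')(1, -8)), Function('x')(-4, Add(0, 4))) = Mul(Mul(28, Add(-29, Mul(-5, 1))), Add(Mul(-4, Pow(Add(0, 4), -1)), Mul(Add(0, 4), Pow(-4, -1)))) = Mul(Mul(28, Add(-29, -5)), Add(Mul(-4, Pow(4, -1)), Mul(4, Rational(-1, 4)))) = Mul(Mul(28, -34), Add(Mul(-4, Rational(1, 4)), -1)) = Mul(-952, Add(-1, -1)) = Mul(-952, -2) = 1904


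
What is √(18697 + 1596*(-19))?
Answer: I*√11627 ≈ 107.83*I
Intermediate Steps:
√(18697 + 1596*(-19)) = √(18697 - 30324) = √(-11627) = I*√11627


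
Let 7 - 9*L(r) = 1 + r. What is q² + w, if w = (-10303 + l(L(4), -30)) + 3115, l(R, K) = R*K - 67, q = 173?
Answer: 68002/3 ≈ 22667.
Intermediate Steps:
L(r) = ⅔ - r/9 (L(r) = 7/9 - (1 + r)/9 = 7/9 + (-⅑ - r/9) = ⅔ - r/9)
l(R, K) = -67 + K*R (l(R, K) = K*R - 67 = -67 + K*R)
w = -21785/3 (w = (-10303 + (-67 - 30*(⅔ - ⅑*4))) + 3115 = (-10303 + (-67 - 30*(⅔ - 4/9))) + 3115 = (-10303 + (-67 - 30*2/9)) + 3115 = (-10303 + (-67 - 20/3)) + 3115 = (-10303 - 221/3) + 3115 = -31130/3 + 3115 = -21785/3 ≈ -7261.7)
q² + w = 173² - 21785/3 = 29929 - 21785/3 = 68002/3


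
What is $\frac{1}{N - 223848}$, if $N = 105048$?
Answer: $- \frac{1}{118800} \approx -8.4175 \cdot 10^{-6}$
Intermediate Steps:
$\frac{1}{N - 223848} = \frac{1}{105048 - 223848} = \frac{1}{-118800} = - \frac{1}{118800}$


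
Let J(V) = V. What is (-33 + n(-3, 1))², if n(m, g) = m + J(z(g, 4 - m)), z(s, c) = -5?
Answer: 1681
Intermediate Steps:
n(m, g) = -5 + m (n(m, g) = m - 5 = -5 + m)
(-33 + n(-3, 1))² = (-33 + (-5 - 3))² = (-33 - 8)² = (-41)² = 1681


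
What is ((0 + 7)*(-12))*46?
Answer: -3864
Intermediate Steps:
((0 + 7)*(-12))*46 = (7*(-12))*46 = -84*46 = -3864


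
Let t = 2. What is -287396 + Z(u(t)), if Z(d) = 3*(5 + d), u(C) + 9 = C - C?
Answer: -287408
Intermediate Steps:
u(C) = -9 (u(C) = -9 + (C - C) = -9 + 0 = -9)
Z(d) = 15 + 3*d
-287396 + Z(u(t)) = -287396 + (15 + 3*(-9)) = -287396 + (15 - 27) = -287396 - 12 = -287408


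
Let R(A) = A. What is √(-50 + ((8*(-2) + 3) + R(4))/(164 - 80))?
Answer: I*√9821/14 ≈ 7.0786*I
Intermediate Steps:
√(-50 + ((8*(-2) + 3) + R(4))/(164 - 80)) = √(-50 + ((8*(-2) + 3) + 4)/(164 - 80)) = √(-50 + ((-16 + 3) + 4)/84) = √(-50 + (-13 + 4)*(1/84)) = √(-50 - 9*1/84) = √(-50 - 3/28) = √(-1403/28) = I*√9821/14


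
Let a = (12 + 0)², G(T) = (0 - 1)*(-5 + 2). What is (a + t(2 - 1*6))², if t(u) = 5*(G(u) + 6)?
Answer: 35721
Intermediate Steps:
G(T) = 3 (G(T) = -1*(-3) = 3)
a = 144 (a = 12² = 144)
t(u) = 45 (t(u) = 5*(3 + 6) = 5*9 = 45)
(a + t(2 - 1*6))² = (144 + 45)² = 189² = 35721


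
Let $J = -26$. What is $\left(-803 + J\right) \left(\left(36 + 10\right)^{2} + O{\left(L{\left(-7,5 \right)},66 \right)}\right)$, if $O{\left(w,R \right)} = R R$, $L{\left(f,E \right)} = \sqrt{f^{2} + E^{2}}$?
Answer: $-5365288$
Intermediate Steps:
$L{\left(f,E \right)} = \sqrt{E^{2} + f^{2}}$
$O{\left(w,R \right)} = R^{2}$
$\left(-803 + J\right) \left(\left(36 + 10\right)^{2} + O{\left(L{\left(-7,5 \right)},66 \right)}\right) = \left(-803 - 26\right) \left(\left(36 + 10\right)^{2} + 66^{2}\right) = - 829 \left(46^{2} + 4356\right) = - 829 \left(2116 + 4356\right) = \left(-829\right) 6472 = -5365288$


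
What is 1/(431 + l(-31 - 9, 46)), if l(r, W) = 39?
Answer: 1/470 ≈ 0.0021277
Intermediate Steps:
1/(431 + l(-31 - 9, 46)) = 1/(431 + 39) = 1/470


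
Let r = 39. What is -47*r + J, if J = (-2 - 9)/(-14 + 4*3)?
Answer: -3655/2 ≈ -1827.5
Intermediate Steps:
J = 11/2 (J = -11/(-14 + 12) = -11/(-2) = -11*(-1/2) = 11/2 ≈ 5.5000)
-47*r + J = -47*39 + 11/2 = -1833 + 11/2 = -3655/2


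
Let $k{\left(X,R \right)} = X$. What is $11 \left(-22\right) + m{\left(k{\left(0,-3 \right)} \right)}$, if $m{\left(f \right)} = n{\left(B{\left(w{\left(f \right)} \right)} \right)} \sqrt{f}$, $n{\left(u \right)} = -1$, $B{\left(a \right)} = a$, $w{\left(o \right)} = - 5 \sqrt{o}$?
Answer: $-242$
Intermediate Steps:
$m{\left(f \right)} = - \sqrt{f}$
$11 \left(-22\right) + m{\left(k{\left(0,-3 \right)} \right)} = 11 \left(-22\right) - \sqrt{0} = -242 - 0 = -242 + 0 = -242$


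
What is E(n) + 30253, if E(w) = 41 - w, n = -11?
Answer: 30305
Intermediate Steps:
E(n) + 30253 = (41 - 1*(-11)) + 30253 = (41 + 11) + 30253 = 52 + 30253 = 30305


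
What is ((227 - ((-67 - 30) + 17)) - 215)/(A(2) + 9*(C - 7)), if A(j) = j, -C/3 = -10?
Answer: 92/209 ≈ 0.44019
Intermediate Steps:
C = 30 (C = -3*(-10) = 30)
((227 - ((-67 - 30) + 17)) - 215)/(A(2) + 9*(C - 7)) = ((227 - ((-67 - 30) + 17)) - 215)/(2 + 9*(30 - 7)) = ((227 - (-97 + 17)) - 215)/(2 + 9*23) = ((227 - 1*(-80)) - 215)/(2 + 207) = ((227 + 80) - 215)/209 = (307 - 215)*(1/209) = 92*(1/209) = 92/209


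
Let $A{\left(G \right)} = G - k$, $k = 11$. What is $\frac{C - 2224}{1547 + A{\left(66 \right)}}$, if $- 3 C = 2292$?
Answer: $- \frac{166}{89} \approx -1.8652$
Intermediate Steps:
$C = -764$ ($C = \left(- \frac{1}{3}\right) 2292 = -764$)
$A{\left(G \right)} = -11 + G$ ($A{\left(G \right)} = G - 11 = -11 + G$)
$\frac{C - 2224}{1547 + A{\left(66 \right)}} = \frac{-764 - 2224}{1547 + \left(-11 + 66\right)} = - \frac{2988}{1547 + 55} = - \frac{2988}{1602} = \left(-2988\right) \frac{1}{1602} = - \frac{166}{89}$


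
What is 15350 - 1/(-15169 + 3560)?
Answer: 178198151/11609 ≈ 15350.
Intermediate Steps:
15350 - 1/(-15169 + 3560) = 15350 - 1/(-11609) = 15350 - 1*(-1/11609) = 15350 + 1/11609 = 178198151/11609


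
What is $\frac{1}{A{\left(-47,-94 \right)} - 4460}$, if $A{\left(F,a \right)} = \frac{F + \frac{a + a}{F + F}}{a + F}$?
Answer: $- \frac{47}{209605} \approx -0.00022423$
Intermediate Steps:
$A{\left(F,a \right)} = \frac{F + \frac{a}{F}}{F + a}$ ($A{\left(F,a \right)} = \frac{F + \frac{2 a}{2 F}}{F + a} = \frac{F + 2 a \frac{1}{2 F}}{F + a} = \frac{F + \frac{a}{F}}{F + a}$)
$\frac{1}{A{\left(-47,-94 \right)} - 4460} = \frac{1}{\frac{-94 + \left(-47\right)^{2}}{\left(-47\right) \left(-47 - 94\right)} - 4460} = \frac{1}{- \frac{-94 + 2209}{47 \left(-141\right)} - 4460} = \frac{1}{\left(- \frac{1}{47}\right) \left(- \frac{1}{141}\right) 2115 - 4460} = \frac{1}{\frac{15}{47} - 4460} = \frac{1}{- \frac{209605}{47}} = - \frac{47}{209605}$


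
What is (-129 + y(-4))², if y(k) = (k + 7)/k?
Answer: 269361/16 ≈ 16835.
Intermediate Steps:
y(k) = (7 + k)/k
(-129 + y(-4))² = (-129 + (7 - 4)/(-4))² = (-129 - ¼*3)² = (-129 - ¾)² = (-519/4)² = 269361/16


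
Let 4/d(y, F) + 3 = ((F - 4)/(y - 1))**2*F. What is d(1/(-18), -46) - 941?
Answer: -35062680547/37261083 ≈ -941.00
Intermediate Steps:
d(y, F) = 4/(-3 + F*(-4 + F)**2/(-1 + y)**2) (d(y, F) = 4/(-3 + ((F - 4)/(y - 1))**2*F) = 4/(-3 + ((-4 + F)/(-1 + y))**2*F) = 4/(-3 + ((-4 + F)**2/(-1 + y)**2)*F) = 4/(-3 + F*(-4 + F)**2/(-1 + y)**2))
d(1/(-18), -46) - 941 = 4*(-1 + 1/(-18))**2/(-3*(-1 + 1/(-18))**2 - 46*(-4 - 46)**2) - 941 = 4*(-1 - 1/18)**2/(-3*(-1 - 1/18)**2 - 46*(-50)**2) - 941 = 4*(-19/18)**2/(-3*(-19/18)**2 - 46*2500) - 941 = 4*(361/324)/(-3*361/324 - 115000) - 941 = 4*(361/324)/(-361/108 - 115000) - 941 = 4*(361/324)/(-12420361/108) - 941 = 4*(361/324)*(-108/12420361) - 941 = -1444/37261083 - 941 = -35062680547/37261083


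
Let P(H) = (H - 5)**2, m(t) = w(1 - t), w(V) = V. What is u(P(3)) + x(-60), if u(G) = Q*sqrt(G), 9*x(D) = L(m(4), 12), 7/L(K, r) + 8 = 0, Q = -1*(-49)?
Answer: 7049/72 ≈ 97.903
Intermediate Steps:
m(t) = 1 - t
Q = 49
L(K, r) = -7/8 (L(K, r) = 7/(-8 + 0) = 7/(-8) = 7*(-1/8) = -7/8)
x(D) = -7/72 (x(D) = (1/9)*(-7/8) = -7/72)
P(H) = (-5 + H)**2
u(G) = 49*sqrt(G)
u(P(3)) + x(-60) = 49*sqrt((-5 + 3)**2) - 7/72 = 49*sqrt((-2)**2) - 7/72 = 49*sqrt(4) - 7/72 = 49*2 - 7/72 = 98 - 7/72 = 7049/72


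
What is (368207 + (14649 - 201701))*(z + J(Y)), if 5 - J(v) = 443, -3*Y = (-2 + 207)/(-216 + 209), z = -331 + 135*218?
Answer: 5192083455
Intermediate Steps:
z = 29099 (z = -331 + 29430 = 29099)
Y = 205/21 (Y = -(-2 + 207)/(3*(-216 + 209)) = -205/(3*(-7)) = -205*(-1)/(3*7) = -⅓*(-205/7) = 205/21 ≈ 9.7619)
J(v) = -438 (J(v) = 5 - 1*443 = 5 - 443 = -438)
(368207 + (14649 - 201701))*(z + J(Y)) = (368207 + (14649 - 201701))*(29099 - 438) = (368207 - 187052)*28661 = 181155*28661 = 5192083455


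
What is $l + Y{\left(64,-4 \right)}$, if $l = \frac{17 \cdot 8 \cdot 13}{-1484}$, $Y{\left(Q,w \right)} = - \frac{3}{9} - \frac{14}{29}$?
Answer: $- \frac{64795}{32277} \approx -2.0075$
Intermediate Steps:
$Y{\left(Q,w \right)} = - \frac{71}{87}$ ($Y{\left(Q,w \right)} = \left(-3\right) \frac{1}{9} - \frac{14}{29} = - \frac{1}{3} - \frac{14}{29} = - \frac{71}{87}$)
$l = - \frac{442}{371}$ ($l = 136 \cdot 13 \left(- \frac{1}{1484}\right) = 1768 \left(- \frac{1}{1484}\right) = - \frac{442}{371} \approx -1.1914$)
$l + Y{\left(64,-4 \right)} = - \frac{442}{371} - \frac{71}{87} = - \frac{64795}{32277}$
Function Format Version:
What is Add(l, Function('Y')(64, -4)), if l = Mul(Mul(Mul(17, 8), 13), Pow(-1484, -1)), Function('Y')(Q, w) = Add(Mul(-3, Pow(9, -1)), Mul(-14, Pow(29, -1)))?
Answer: Rational(-64795, 32277) ≈ -2.0075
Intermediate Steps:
Function('Y')(Q, w) = Rational(-71, 87) (Function('Y')(Q, w) = Add(Mul(-3, Rational(1, 9)), Mul(-14, Rational(1, 29))) = Add(Rational(-1, 3), Rational(-14, 29)) = Rational(-71, 87))
l = Rational(-442, 371) (l = Mul(Mul(136, 13), Rational(-1, 1484)) = Mul(1768, Rational(-1, 1484)) = Rational(-442, 371) ≈ -1.1914)
Add(l, Function('Y')(64, -4)) = Add(Rational(-442, 371), Rational(-71, 87)) = Rational(-64795, 32277)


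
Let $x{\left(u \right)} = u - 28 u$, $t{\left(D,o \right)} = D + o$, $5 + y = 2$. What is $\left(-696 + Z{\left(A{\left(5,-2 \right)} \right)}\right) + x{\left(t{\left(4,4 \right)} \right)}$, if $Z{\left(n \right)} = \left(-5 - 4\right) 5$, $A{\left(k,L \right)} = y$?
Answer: $-957$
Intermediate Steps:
$y = -3$ ($y = -5 + 2 = -3$)
$A{\left(k,L \right)} = -3$
$Z{\left(n \right)} = -45$ ($Z{\left(n \right)} = \left(-9\right) 5 = -45$)
$x{\left(u \right)} = - 27 u$ ($x{\left(u \right)} = u - 28 u = - 27 u$)
$\left(-696 + Z{\left(A{\left(5,-2 \right)} \right)}\right) + x{\left(t{\left(4,4 \right)} \right)} = \left(-696 - 45\right) - 27 \left(4 + 4\right) = -741 - 216 = -957$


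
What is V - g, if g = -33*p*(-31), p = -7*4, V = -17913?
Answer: 10731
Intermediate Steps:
p = -28
g = -28644 (g = -33*(-28)*(-31) = 924*(-31) = -28644)
V - g = -17913 - 1*(-28644) = -17913 + 28644 = 10731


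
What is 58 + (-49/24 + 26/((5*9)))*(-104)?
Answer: 9461/45 ≈ 210.24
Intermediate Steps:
58 + (-49/24 + 26/((5*9)))*(-104) = 58 + (-49*1/24 + 26/45)*(-104) = 58 + (-49/24 + 26*(1/45))*(-104) = 58 + (-49/24 + 26/45)*(-104) = 58 - 527/360*(-104) = 58 + 6851/45 = 9461/45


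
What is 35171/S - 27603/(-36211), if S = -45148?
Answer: -27356837/1634854228 ≈ -0.016733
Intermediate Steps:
35171/S - 27603/(-36211) = 35171/(-45148) - 27603/(-36211) = 35171*(-1/45148) - 27603*(-1/36211) = -35171/45148 + 27603/36211 = -27356837/1634854228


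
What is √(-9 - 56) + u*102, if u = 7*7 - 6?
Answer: 4386 + I*√65 ≈ 4386.0 + 8.0623*I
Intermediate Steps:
u = 43 (u = 49 - 6 = 43)
√(-9 - 56) + u*102 = √(-9 - 56) + 43*102 = √(-65) + 4386 = I*√65 + 4386 = 4386 + I*√65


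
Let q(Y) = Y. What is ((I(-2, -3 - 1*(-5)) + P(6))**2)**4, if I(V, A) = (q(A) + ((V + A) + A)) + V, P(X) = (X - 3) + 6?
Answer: 214358881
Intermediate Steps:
P(X) = 3 + X (P(X) = (-3 + X) + 6 = 3 + X)
I(V, A) = 2*V + 3*A (I(V, A) = (A + ((V + A) + A)) + V = (A + ((A + V) + A)) + V = (A + (V + 2*A)) + V = (V + 3*A) + V = 2*V + 3*A)
((I(-2, -3 - 1*(-5)) + P(6))**2)**4 = (((2*(-2) + 3*(-3 - 1*(-5))) + (3 + 6))**2)**4 = (((-4 + 3*(-3 + 5)) + 9)**2)**4 = (((-4 + 3*2) + 9)**2)**4 = (((-4 + 6) + 9)**2)**4 = ((2 + 9)**2)**4 = (11**2)**4 = 121**4 = 214358881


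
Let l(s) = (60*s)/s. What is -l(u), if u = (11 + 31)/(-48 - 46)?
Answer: -60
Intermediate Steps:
u = -21/47 (u = 42/(-94) = 42*(-1/94) = -21/47 ≈ -0.44681)
l(s) = 60
-l(u) = -1*60 = -60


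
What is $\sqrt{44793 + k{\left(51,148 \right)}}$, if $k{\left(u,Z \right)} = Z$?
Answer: $\sqrt{44941} \approx 211.99$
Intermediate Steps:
$\sqrt{44793 + k{\left(51,148 \right)}} = \sqrt{44793 + 148} = \sqrt{44941}$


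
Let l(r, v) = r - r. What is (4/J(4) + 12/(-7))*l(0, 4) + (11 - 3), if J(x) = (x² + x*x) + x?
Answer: 8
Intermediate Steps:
l(r, v) = 0
J(x) = x + 2*x² (J(x) = (x² + x²) + x = 2*x² + x = x + 2*x²)
(4/J(4) + 12/(-7))*l(0, 4) + (11 - 3) = (4/((4*(1 + 2*4))) + 12/(-7))*0 + (11 - 3) = (4/((4*(1 + 8))) + 12*(-⅐))*0 + 8 = (4/((4*9)) - 12/7)*0 + 8 = (4/36 - 12/7)*0 + 8 = (4*(1/36) - 12/7)*0 + 8 = (⅑ - 12/7)*0 + 8 = -101/63*0 + 8 = 0 + 8 = 8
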